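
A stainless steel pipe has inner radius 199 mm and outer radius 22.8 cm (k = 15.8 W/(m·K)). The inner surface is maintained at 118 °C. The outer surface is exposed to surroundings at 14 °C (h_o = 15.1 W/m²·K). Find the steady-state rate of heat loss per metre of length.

Treat each layer as a resistance in series:
  R'_stainless steel = ln(0.228/0.199)/(2πk) = 0.1360/(2π·15.8) = 0.001370 m·K/W
  R'_conv,out = 1/(2πr h) = 1/(2π·0.228·15.1) = 0.04623 m·K/W
ΣR = 0.001370 + 0.04623 = 0.04760 m·K/W
Q' = ΔT/ΣR = (118 °C − 14 °C)/0.04760 = 2180 W/m

Q' = 2.18 kW/m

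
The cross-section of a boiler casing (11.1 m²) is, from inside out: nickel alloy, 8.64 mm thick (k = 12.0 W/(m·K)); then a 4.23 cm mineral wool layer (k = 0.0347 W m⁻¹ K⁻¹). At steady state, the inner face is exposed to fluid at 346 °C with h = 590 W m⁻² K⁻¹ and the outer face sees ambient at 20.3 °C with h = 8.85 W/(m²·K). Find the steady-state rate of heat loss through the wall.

Q = 2710 W

Resistance network (inner→outer):
  R_conv,in = 1/(hA) = 1/(590·11.1) = 1.527×10^-4 K/W
  R_nickel alloy = L/(kA) = 0.00864/(12.0·11.1) = 6.486×10^-5 K/W
  R_mineral wool = L/(kA) = 0.0423/(0.0347·11.1) = 0.1098 K/W
  R_conv,out = 1/(hA) = 1/(8.85·11.1) = 0.01018 K/W
ΣR = 1.527×10^-4 + 6.486×10^-5 + 0.1098 + 0.01018 = 0.1202 K/W
Q = ΔT/ΣR = (346 °C − 20.3 °C)/0.1202 = 2710 W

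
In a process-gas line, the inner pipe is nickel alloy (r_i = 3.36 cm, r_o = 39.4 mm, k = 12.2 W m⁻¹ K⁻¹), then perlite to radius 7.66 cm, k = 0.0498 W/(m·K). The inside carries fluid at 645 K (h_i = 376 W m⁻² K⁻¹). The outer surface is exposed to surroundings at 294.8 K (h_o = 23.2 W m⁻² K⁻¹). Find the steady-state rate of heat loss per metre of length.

Resistance network (inner→outer):
  R'_conv,in = 1/(2πr h) = 1/(2π·0.0336·376) = 0.01260 m·K/W
  R'_nickel alloy = ln(0.0394/0.0336)/(2πk) = 0.1592/(2π·12.2) = 0.002077 m·K/W
  R'_perlite = ln(0.0766/0.0394)/(2πk) = 0.6648/(2π·0.0498) = 2.125 m·K/W
  R'_conv,out = 1/(2πr h) = 1/(2π·0.0766·23.2) = 0.08956 m·K/W
ΣR = 0.01260 + 0.002077 + 2.125 + 0.08956 = 2.229 m·K/W
Q' = ΔT/ΣR = (645 K − 294.8 K)/2.229 = 157 W/m

Q' = 157 W/m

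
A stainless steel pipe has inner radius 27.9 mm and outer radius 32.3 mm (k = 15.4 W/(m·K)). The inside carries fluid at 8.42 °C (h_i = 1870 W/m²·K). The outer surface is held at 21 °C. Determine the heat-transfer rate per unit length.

Q' = 2760 W/m

Treat each layer as a resistance in series:
  R'_conv,in = 1/(2πr h) = 1/(2π·0.0279·1870) = 0.003051 m·K/W
  R'_stainless steel = ln(0.0323/0.0279)/(2πk) = 0.1464/(2π·15.4) = 0.001513 m·K/W
ΣR = 0.003051 + 0.001513 = 0.004564 m·K/W
Q' = ΔT/ΣR = (8.42 °C − 21 °C)/0.004564 = -2760 W/m
(Negative Q' ⇒ heat flows inward; heat gain = 2760 W/m.)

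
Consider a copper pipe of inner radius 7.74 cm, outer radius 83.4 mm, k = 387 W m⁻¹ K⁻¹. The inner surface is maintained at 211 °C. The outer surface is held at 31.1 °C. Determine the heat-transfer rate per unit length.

Q' = 2πk·ΔT/ln(r₂/r₁) = 2π × 387 × 179.9 / ln(0.0834/0.0774) = 5.86×10^6 W/m

Q' = 5.86×10^6 W/m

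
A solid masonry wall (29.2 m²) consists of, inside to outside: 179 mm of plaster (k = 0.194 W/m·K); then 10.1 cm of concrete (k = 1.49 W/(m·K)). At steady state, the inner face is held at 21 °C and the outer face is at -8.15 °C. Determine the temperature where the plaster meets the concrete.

T = -6.16 °C

Resistance network (inner→outer):
  R_plaster = L/(kA) = 0.179/(0.194·29.2) = 0.03160 K/W
  R_concrete = L/(kA) = 0.101/(1.49·29.2) = 0.002321 K/W
ΣR = 0.03160 + 0.002321 = 0.03392 K/W
Q = ΔT/ΣR = (21 °C − -8.15 °C)/0.03392 = 859.4 W
From the inner boundary to the plaster/concrete interface, ΣR_partial = 0.03160 K/W.
T_interface = T_in − Q·ΣR_partial = 21 °C − (859.4)(0.03160) = -6.16 °C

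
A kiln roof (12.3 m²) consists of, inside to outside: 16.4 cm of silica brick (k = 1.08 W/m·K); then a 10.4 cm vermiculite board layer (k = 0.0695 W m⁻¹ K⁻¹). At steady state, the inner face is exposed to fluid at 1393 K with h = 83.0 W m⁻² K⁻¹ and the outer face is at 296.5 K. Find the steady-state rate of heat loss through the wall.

Resistance network (inner→outer):
  R_conv,in = 1/(hA) = 1/(83.0·12.3) = 9.795×10^-4 K/W
  R_silica brick = L/(kA) = 0.164/(1.08·12.3) = 0.01235 K/W
  R_vermiculite board = L/(kA) = 0.104/(0.0695·12.3) = 0.1217 K/W
ΣR = 9.795×10^-4 + 0.01235 + 0.1217 = 0.1350 K/W
Q = ΔT/ΣR = (1393 K − 296.5 K)/0.1350 = 8120 W

Q = 8.12 kW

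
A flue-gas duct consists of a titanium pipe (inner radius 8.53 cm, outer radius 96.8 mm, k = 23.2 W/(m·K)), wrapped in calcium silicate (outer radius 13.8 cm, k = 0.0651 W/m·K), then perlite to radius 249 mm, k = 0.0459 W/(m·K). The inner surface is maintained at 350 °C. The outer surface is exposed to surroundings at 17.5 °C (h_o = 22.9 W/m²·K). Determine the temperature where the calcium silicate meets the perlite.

Treat each layer as a resistance in series:
  R'_titanium = ln(0.0968/0.0853)/(2πk) = 0.1265/(2π·23.2) = 8.676×10^-4 m·K/W
  R'_calcium silicate = ln(0.138/0.0968)/(2πk) = 0.3546/(2π·0.0651) = 0.8669 m·K/W
  R'_perlite = ln(0.249/0.138)/(2πk) = 0.5902/(2π·0.0459) = 2.046 m·K/W
  R'_conv,out = 1/(2πr h) = 1/(2π·0.249·22.9) = 0.02791 m·K/W
ΣR = 8.676×10^-4 + 0.8669 + 2.046 + 0.02791 = 2.942 m·K/W
Q' = ΔT/ΣR = (350 °C − 17.5 °C)/2.942 = 113.0 W/m
From the inner boundary to the calcium silicate/perlite interface, ΣR_partial = 0.8678 m·K/W.
T_interface = T_in − Q'·ΣR_partial = 350 °C − (113.0)(0.8678) = 252 °C

T = 252 °C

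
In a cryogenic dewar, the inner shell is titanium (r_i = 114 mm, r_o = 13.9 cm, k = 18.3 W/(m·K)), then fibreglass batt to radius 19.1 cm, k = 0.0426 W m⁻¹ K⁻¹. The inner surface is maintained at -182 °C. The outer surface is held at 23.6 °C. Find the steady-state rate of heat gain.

Series thermal resistances, inner to outer:
  R_titanium = (1/0.114 − 1/0.139)/(4πk) = 1.578/(4π·18.3) = 0.006861 K/W
  R_fibreglass batt = (1/0.139 − 1/0.191)/(4πk) = 1.959/(4π·0.0426) = 3.659 K/W
ΣR = 0.006861 + 3.659 = 3.666 K/W
Q = ΔT/ΣR = (-182 °C − 23.6 °C)/3.666 = -56.1 W
(Negative Q ⇒ heat flows inward; heat gain = 56.1 W.)

Q = 56.1 W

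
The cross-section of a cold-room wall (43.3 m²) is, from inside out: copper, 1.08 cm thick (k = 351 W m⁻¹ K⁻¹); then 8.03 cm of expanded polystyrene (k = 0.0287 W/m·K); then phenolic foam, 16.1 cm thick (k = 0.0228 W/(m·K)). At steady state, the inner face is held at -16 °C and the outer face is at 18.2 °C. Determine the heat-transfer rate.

Q = 150 W

Series thermal resistances, inner to outer:
  R_copper = L/(kA) = 0.0108/(351·43.3) = 7.106×10^-7 K/W
  R_expanded polystyrene = L/(kA) = 0.0803/(0.0287·43.3) = 0.06462 K/W
  R_phenolic foam = L/(kA) = 0.161/(0.0228·43.3) = 0.1631 K/W
ΣR = 7.106×10^-7 + 0.06462 + 0.1631 = 0.2277 K/W
Q = ΔT/ΣR = (-16 °C − 18.2 °C)/0.2277 = -150 W
(Negative Q ⇒ heat flows inward; heat gain = 150 W.)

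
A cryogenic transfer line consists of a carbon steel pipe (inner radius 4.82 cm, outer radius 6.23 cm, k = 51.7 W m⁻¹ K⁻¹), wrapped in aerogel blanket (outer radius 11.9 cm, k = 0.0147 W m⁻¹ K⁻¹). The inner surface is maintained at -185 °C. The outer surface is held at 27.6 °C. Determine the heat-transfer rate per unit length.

Series thermal resistances, inner to outer:
  R'_carbon steel = ln(0.0623/0.0482)/(2πk) = 0.2566/(2π·51.7) = 7.899×10^-4 m·K/W
  R'_aerogel blanket = ln(0.119/0.0623)/(2πk) = 0.6472/(2π·0.0147) = 7.007 m·K/W
ΣR = 7.899×10^-4 + 7.007 = 7.008 m·K/W
Q' = ΔT/ΣR = (-185 °C − 27.6 °C)/7.008 = -30.3 W/m
(Negative Q' ⇒ heat flows inward; heat gain = 30.3 W/m.)

Q' = 30.3 W/m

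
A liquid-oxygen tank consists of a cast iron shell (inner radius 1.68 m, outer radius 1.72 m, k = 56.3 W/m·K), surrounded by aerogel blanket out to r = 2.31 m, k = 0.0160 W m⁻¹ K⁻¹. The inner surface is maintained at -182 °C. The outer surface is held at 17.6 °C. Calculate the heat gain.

Q = 270 W

Treat each layer as a resistance in series:
  R_cast iron = (1/1.68 − 1/1.72)/(4πk) = 0.01384/(4π·56.3) = 1.957×10^-5 K/W
  R_aerogel blanket = (1/1.72 − 1/2.31)/(4πk) = 0.1485/(4π·0.0160) = 0.7386 K/W
ΣR = 1.957×10^-5 + 0.7386 = 0.7386 K/W
Q = ΔT/ΣR = (-182 °C − 17.6 °C)/0.7386 = -270 W
(Negative Q ⇒ heat flows inward; heat gain = 270 W.)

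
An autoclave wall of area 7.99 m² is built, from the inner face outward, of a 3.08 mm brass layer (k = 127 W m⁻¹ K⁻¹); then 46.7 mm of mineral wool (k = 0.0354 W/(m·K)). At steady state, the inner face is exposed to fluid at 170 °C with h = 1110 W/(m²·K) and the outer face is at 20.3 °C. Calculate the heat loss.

Series thermal resistances, inner to outer:
  R_conv,in = 1/(hA) = 1/(1110·7.99) = 1.128×10^-4 K/W
  R_brass = L/(kA) = 0.00308/(127·7.99) = 3.035×10^-6 K/W
  R_mineral wool = L/(kA) = 0.0467/(0.0354·7.99) = 0.1651 K/W
ΣR = 1.128×10^-4 + 3.035×10^-6 + 0.1651 = 0.1652 K/W
Q = ΔT/ΣR = (170 °C − 20.3 °C)/0.1652 = 906 W

Q = 906 W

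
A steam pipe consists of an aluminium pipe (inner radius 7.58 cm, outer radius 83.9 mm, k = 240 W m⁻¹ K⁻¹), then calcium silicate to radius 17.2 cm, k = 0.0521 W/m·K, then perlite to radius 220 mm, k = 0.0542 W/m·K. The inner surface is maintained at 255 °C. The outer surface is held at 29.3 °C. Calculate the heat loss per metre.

Series thermal resistances, inner to outer:
  R'_aluminium = ln(0.0839/0.0758)/(2πk) = 0.1015/(2π·240) = 6.733×10^-5 m·K/W
  R'_calcium silicate = ln(0.172/0.0839)/(2πk) = 0.7179/(2π·0.0521) = 2.193 m·K/W
  R'_perlite = ln(0.220/0.172)/(2πk) = 0.2461/(2π·0.0542) = 0.7228 m·K/W
ΣR = 6.733×10^-5 + 2.193 + 0.7228 = 2.916 m·K/W
Q' = ΔT/ΣR = (255 °C − 29.3 °C)/2.916 = 77.4 W/m

Q' = 77.4 W/m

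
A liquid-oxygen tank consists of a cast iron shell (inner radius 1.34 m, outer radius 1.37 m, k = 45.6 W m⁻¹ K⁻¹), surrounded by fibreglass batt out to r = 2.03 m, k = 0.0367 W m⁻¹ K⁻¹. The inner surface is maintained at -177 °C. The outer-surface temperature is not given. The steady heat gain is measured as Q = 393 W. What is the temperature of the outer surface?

T_out = 25.2 °C

Series resistances:
  R_cast iron = (1/1.34 − 1/1.37)/(4πk) = 0.01634/(4π·45.6) = 2.852×10^-5 K/W
  R_fibreglass batt = (1/1.37 − 1/2.03)/(4πk) = 0.2373/(4π·0.0367) = 0.5146 K/W
ΣR = 0.5146 K/W
ΔT = Q·ΣR = 393 × 0.5146 = 202.2 K
Heat flows inward, so T_out = T_in + ΔT = -177 + 202.2 = 25.2 °C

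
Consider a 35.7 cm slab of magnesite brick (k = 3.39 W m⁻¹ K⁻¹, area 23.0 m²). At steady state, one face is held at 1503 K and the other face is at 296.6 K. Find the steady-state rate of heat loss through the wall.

Q = kA·ΔT/L = 3.39 × 23.0 × |1503 K − 296.6 K| / 0.357 = 2.63×10^5 W

Q = 2.63×10^5 W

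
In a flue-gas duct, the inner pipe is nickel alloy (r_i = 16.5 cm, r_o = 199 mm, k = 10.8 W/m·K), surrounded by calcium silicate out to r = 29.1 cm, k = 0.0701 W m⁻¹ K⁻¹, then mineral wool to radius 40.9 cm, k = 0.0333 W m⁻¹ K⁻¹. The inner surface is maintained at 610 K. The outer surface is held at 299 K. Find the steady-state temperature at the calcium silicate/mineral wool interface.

Treat each layer as a resistance in series:
  R'_nickel alloy = ln(0.199/0.165)/(2πk) = 0.1874/(2π·10.8) = 0.002761 m·K/W
  R'_calcium silicate = ln(0.291/0.199)/(2πk) = 0.3800/(2π·0.0701) = 0.8628 m·K/W
  R'_mineral wool = ln(0.409/0.291)/(2πk) = 0.3404/(2π·0.0333) = 1.627 m·K/W
ΣR = 0.002761 + 0.8628 + 1.627 = 2.493 m·K/W
Q' = ΔT/ΣR = (610 K − 299 K)/2.493 = 124.7 W/m
From the inner boundary to the calcium silicate/mineral wool interface, ΣR_partial = 0.8656 m·K/W.
T_interface = T_in − Q'·ΣR_partial = 610 K − (124.7)(0.8656) = 502 K

T = 502 K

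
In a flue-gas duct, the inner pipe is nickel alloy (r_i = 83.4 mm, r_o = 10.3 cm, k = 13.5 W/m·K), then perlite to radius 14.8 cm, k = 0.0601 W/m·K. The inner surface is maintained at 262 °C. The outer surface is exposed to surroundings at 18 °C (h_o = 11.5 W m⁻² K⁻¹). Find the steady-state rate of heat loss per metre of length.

Series thermal resistances, inner to outer:
  R'_nickel alloy = ln(0.103/0.0834)/(2πk) = 0.2111/(2π·13.5) = 0.002488 m·K/W
  R'_perlite = ln(0.148/0.103)/(2πk) = 0.3625/(2π·0.0601) = 0.9599 m·K/W
  R'_conv,out = 1/(2πr h) = 1/(2π·0.148·11.5) = 0.09351 m·K/W
ΣR = 0.002488 + 0.9599 + 0.09351 = 1.056 m·K/W
Q' = ΔT/ΣR = (262 °C − 18 °C)/1.056 = 231 W/m

Q' = 231 W/m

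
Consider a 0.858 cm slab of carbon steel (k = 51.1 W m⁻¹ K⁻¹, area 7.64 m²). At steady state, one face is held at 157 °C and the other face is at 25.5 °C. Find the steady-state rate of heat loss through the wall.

Q = 5.98×10^6 W

Q = kA·ΔT/L = 51.1 × 7.64 × |157 °C − 25.5 °C| / 0.00858 = 5.98×10^6 W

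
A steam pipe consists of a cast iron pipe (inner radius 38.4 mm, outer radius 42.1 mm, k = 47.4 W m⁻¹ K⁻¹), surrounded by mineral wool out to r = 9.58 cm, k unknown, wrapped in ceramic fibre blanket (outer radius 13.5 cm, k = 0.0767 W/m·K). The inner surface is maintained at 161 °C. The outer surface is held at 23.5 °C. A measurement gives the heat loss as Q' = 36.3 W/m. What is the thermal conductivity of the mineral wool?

k = 0.0425 W/m·K

ΣR = ΔT/Q' = |161 − 23.5|/36.3 = 3.788 m·K/W
Known resistances:
  R'_cast iron = ln(0.0421/0.0384)/(2πk) = 0.09199/(2π·47.4) = 3.089×10^-4 m·K/W
  R'_ceramic fibre blanket = ln(0.135/0.0958)/(2πk) = 0.3430/(2π·0.0767) = 0.7118 m·K/W
R_mineral wool = ΣR − ΣR_known = 3.788 − 0.7121 = 3.076 m·K/W
ln(r₂/r₁)/(2πk) = 3.076 ⇒ k = 0.8222/(2π·3.076) = 0.0425 W/m·K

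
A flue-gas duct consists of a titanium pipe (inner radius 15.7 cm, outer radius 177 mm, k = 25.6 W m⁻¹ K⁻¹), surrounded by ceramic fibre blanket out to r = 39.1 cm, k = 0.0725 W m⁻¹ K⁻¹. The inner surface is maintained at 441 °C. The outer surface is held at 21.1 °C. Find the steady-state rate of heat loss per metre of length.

Q' = 241 W/m

Treat each layer as a resistance in series:
  R'_titanium = ln(0.177/0.157)/(2πk) = 0.1199/(2π·25.6) = 7.454×10^-4 m·K/W
  R'_ceramic fibre blanket = ln(0.391/0.177)/(2πk) = 0.7926/(2π·0.0725) = 1.740 m·K/W
ΣR = 7.454×10^-4 + 1.740 = 1.741 m·K/W
Q' = ΔT/ΣR = (441 °C − 21.1 °C)/1.741 = 241 W/m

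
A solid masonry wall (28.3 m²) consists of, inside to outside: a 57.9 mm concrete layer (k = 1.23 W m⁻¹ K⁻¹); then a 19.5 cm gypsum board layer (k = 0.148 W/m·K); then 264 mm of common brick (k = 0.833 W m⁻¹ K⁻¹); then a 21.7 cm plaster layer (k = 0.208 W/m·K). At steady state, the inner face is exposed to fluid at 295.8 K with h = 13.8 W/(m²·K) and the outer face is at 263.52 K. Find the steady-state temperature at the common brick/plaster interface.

T = 275.56 K

Series thermal resistances, inner to outer:
  R_conv,in = 1/(hA) = 1/(13.8·28.3) = 0.002561 K/W
  R_concrete = L/(kA) = 0.0579/(1.23·28.3) = 0.001663 K/W
  R_gypsum board = L/(kA) = 0.195/(0.148·28.3) = 0.04656 K/W
  R_common brick = L/(kA) = 0.264/(0.833·28.3) = 0.01120 K/W
  R_plaster = L/(kA) = 0.217/(0.208·28.3) = 0.03686 K/W
ΣR = 0.002561 + 0.001663 + 0.04656 + 0.01120 + 0.03686 = 0.09884 K/W
Q = ΔT/ΣR = (295.8 K − 263.52 K)/0.09884 = 326.6 W
From the inner boundary to the common brick/plaster interface, ΣR_partial = 0.06198 K/W.
T_interface = T_in − Q·ΣR_partial = 295.8 K − (326.6)(0.06198) = 275.56 K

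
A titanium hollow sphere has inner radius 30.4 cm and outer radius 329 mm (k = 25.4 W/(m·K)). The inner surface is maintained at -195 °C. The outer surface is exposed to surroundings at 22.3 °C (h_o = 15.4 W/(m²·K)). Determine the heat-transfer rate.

Resistance network (inner→outer):
  R_titanium = (1/0.304 − 1/0.329)/(4πk) = 0.2500/(4π·25.4) = 7.831×10^-4 K/W
  R_conv,out = 1/(4πr²h) = 1/(4π·0.329²·15.4) = 0.04774 K/W
ΣR = 7.831×10^-4 + 0.04774 = 0.04852 K/W
Q = ΔT/ΣR = (-195 °C − 22.3 °C)/0.04852 = -4480 W
(Negative Q ⇒ heat flows inward; heat gain = 4480 W.)

Q = 4480 W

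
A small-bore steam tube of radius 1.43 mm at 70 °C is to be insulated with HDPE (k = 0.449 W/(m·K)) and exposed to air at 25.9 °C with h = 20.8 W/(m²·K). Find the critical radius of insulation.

For a cylinder, r_cr = k_ins/h = 0.449/20.8 = 0.0216 m = 2.16 cm

r_cr = 2.16 cm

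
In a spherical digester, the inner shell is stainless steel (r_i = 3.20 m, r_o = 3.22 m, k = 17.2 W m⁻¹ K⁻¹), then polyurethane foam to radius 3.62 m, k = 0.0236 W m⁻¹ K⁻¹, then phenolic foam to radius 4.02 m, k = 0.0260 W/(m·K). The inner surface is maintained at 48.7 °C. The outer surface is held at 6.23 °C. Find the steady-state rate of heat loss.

Q = 213 W

Series thermal resistances, inner to outer:
  R_stainless steel = (1/3.20 − 1/3.22)/(4πk) = 0.001941/(4π·17.2) = 8.980×10^-6 K/W
  R_polyurethane foam = (1/3.22 − 1/3.62)/(4πk) = 0.03432/(4π·0.0236) = 0.1157 K/W
  R_phenolic foam = (1/3.62 − 1/4.02)/(4πk) = 0.02749/(4π·0.0260) = 0.08413 K/W
ΣR = 8.980×10^-6 + 0.1157 + 0.08413 = 0.1998 K/W
Q = ΔT/ΣR = (48.7 °C − 6.23 °C)/0.1998 = 213 W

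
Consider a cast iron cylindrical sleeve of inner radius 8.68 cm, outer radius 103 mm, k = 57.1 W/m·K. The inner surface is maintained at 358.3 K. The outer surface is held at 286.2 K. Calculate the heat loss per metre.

Q' = 151 kW/m

Q' = 2πk·ΔT/ln(r₂/r₁) = 2π × 57.1 × 72.1 / ln(0.103/0.0868) = 1.51×10^5 W/m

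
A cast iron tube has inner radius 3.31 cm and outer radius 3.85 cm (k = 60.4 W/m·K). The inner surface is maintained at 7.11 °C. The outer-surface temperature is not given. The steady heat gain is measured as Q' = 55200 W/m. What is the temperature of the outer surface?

T_out = 29.1 °C

Sum the resistances:
  R'_cast iron = ln(0.0385/0.0331)/(2πk) = 0.1511/(2π·60.4) = 3.982×10^-4 m·K/W
ΣR = 3.982×10^-4 m·K/W
ΔT = Q'·ΣR = 55200 × 3.982×10^-4 = 21.98 K
Heat flows inward, so T_out = T_in + ΔT = 7.11 + 21.98 = 29.1 °C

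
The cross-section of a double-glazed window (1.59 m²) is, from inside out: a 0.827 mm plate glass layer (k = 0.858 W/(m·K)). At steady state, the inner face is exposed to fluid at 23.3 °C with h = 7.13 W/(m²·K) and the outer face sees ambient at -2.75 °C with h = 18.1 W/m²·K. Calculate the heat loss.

Q = 211 W

Treat each layer as a resistance in series:
  R_conv,in = 1/(hA) = 1/(7.13·1.59) = 0.08821 K/W
  R_plate glass = L/(kA) = 8.27×10^-4/(0.858·1.59) = 6.062×10^-4 K/W
  R_conv,out = 1/(hA) = 1/(18.1·1.59) = 0.03475 K/W
ΣR = 0.08821 + 6.062×10^-4 + 0.03475 = 0.1236 K/W
Q = ΔT/ΣR = (23.3 °C − -2.75 °C)/0.1236 = 211 W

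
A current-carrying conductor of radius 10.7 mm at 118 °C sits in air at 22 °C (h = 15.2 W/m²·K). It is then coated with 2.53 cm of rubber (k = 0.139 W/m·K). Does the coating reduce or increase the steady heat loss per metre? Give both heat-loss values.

Critical radius for a cylinder: r_cr = k/h = 0.00914 m = 0.914 cm.
Outer radius after coating: r₂ = 0.0107 + 0.0253 = 0.0360 m.
Since r₁ ≥ r_cr, any added insulation reduces the heat loss.
Bare: R = 1/(2πr₁h) = 0.9786 m·K/W; Q = 96/0.9786 = 98.1 W/m.
Coated: R = R_cond + R_conv = 1.680 m·K/W; Q = 96/1.680 = 57.1 W/m.

reduces: 98.1 → 57.1 W/m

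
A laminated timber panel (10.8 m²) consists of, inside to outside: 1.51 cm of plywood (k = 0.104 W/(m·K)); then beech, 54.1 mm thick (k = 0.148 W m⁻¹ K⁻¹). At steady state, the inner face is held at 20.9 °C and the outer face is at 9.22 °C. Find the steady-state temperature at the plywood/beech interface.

T = 17.6 °C

Resistance network (inner→outer):
  R_plywood = L/(kA) = 0.0151/(0.104·10.8) = 0.01344 K/W
  R_beech = L/(kA) = 0.0541/(0.148·10.8) = 0.03385 K/W
ΣR = 0.01344 + 0.03385 = 0.04729 K/W
Q = ΔT/ΣR = (20.9 °C − 9.22 °C)/0.04729 = 247.0 W
From the inner boundary to the plywood/beech interface, ΣR_partial = 0.01344 K/W.
T_interface = T_in − Q·ΣR_partial = 20.9 °C − (247.0)(0.01344) = 17.6 °C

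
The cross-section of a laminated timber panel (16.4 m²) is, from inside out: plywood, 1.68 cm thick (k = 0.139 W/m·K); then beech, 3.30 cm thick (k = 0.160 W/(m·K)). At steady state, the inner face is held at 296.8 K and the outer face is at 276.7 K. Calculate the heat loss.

Q = 1010 W

Resistance network (inner→outer):
  R_plywood = L/(kA) = 0.0168/(0.139·16.4) = 0.007370 K/W
  R_beech = L/(kA) = 0.0330/(0.160·16.4) = 0.01258 K/W
ΣR = 0.007370 + 0.01258 = 0.01995 K/W
Q = ΔT/ΣR = (296.8 K − 276.7 K)/0.01995 = 1010 W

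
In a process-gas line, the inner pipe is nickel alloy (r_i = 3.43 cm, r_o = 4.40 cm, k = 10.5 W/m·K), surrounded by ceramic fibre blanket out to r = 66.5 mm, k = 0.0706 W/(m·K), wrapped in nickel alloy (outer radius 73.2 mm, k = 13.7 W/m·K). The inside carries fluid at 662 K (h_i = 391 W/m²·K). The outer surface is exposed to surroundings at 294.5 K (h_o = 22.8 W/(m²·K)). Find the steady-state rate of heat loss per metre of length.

Series thermal resistances, inner to outer:
  R'_conv,in = 1/(2πr h) = 1/(2π·0.0343·391) = 0.01187 m·K/W
  R'_nickel alloy = ln(0.0440/0.0343)/(2πk) = 0.2490/(2π·10.5) = 0.003775 m·K/W
  R'_ceramic fibre blanket = ln(0.0665/0.0440)/(2πk) = 0.4130/(2π·0.0706) = 0.9311 m·K/W
  R'_nickel alloy = ln(0.0732/0.0665)/(2πk) = 0.09599/(2π·13.7) = 0.001115 m·K/W
  R'_conv,out = 1/(2πr h) = 1/(2π·0.0732·22.8) = 0.09536 m·K/W
ΣR = 0.01187 + 0.003775 + 0.9311 + 0.001115 + 0.09536 = 1.043 m·K/W
Q' = ΔT/ΣR = (662 K − 294.5 K)/1.043 = 352 W/m

Q' = 352 W/m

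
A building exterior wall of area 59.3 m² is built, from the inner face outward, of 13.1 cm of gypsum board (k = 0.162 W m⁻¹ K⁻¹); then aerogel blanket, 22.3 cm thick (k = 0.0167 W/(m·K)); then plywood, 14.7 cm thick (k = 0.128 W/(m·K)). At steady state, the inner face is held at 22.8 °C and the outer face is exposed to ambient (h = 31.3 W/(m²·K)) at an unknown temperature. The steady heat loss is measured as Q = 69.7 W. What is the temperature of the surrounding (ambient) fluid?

Sum the resistances:
  R_gypsum board = L/(kA) = 0.131/(0.162·59.3) = 0.01364 K/W
  R_aerogel blanket = L/(kA) = 0.223/(0.0167·59.3) = 0.2252 K/W
  R_plywood = L/(kA) = 0.147/(0.128·59.3) = 0.01937 K/W
  R_conv,out = 1/(hA) = 1/(31.3·59.3) = 5.388×10^-4 K/W
ΣR = 0.2587 K/W
ΔT = Q·ΣR = 69.7 × 0.2587 = 18.03 K
Heat flows outward, so T_out = T_in − ΔT = 22.8 − 18.03 = 4.77 °C

T_out = 4.77 °C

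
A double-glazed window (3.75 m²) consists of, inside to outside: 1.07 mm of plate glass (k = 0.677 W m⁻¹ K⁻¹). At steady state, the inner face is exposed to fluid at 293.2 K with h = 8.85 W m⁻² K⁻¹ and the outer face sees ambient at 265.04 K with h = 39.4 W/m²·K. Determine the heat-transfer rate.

Q = 755 W

Treat each layer as a resistance in series:
  R_conv,in = 1/(hA) = 1/(8.85·3.75) = 0.03013 K/W
  R_plate glass = L/(kA) = 0.00107/(0.677·3.75) = 4.215×10^-4 K/W
  R_conv,out = 1/(hA) = 1/(39.4·3.75) = 0.006768 K/W
ΣR = 0.03013 + 4.215×10^-4 + 0.006768 = 0.03732 K/W
Q = ΔT/ΣR = (293.2 K − 265.04 K)/0.03732 = 755 W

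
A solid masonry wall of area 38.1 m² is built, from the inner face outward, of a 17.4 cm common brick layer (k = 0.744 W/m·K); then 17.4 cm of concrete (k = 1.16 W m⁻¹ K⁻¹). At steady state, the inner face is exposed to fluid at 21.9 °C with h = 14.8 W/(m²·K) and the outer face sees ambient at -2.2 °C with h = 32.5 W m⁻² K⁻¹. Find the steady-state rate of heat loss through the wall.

Series thermal resistances, inner to outer:
  R_conv,in = 1/(hA) = 1/(14.8·38.1) = 0.001773 K/W
  R_common brick = L/(kA) = 0.174/(0.744·38.1) = 0.006138 K/W
  R_concrete = L/(kA) = 0.174/(1.16·38.1) = 0.003937 K/W
  R_conv,out = 1/(hA) = 1/(32.5·38.1) = 8.076×10^-4 K/W
ΣR = 0.001773 + 0.006138 + 0.003937 + 8.076×10^-4 = 0.01266 K/W
Q = ΔT/ΣR = (21.9 °C − -2.2 °C)/0.01266 = 1900 W

Q = 1900 W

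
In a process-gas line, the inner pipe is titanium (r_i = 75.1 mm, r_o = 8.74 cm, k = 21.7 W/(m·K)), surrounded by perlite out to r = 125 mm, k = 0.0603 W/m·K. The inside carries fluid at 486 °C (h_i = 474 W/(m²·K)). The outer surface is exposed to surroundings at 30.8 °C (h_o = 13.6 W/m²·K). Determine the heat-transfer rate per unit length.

Q' = 436 W/m

Series thermal resistances, inner to outer:
  R'_conv,in = 1/(2πr h) = 1/(2π·0.0751·474) = 0.004471 m·K/W
  R'_titanium = ln(0.0874/0.0751)/(2πk) = 0.1517/(2π·21.7) = 0.001112 m·K/W
  R'_perlite = ln(0.125/0.0874)/(2πk) = 0.3578/(2π·0.0603) = 0.9444 m·K/W
  R'_conv,out = 1/(2πr h) = 1/(2π·0.125·13.6) = 0.09362 m·K/W
ΣR = 0.004471 + 0.001112 + 0.9444 + 0.09362 = 1.044 m·K/W
Q' = ΔT/ΣR = (486 °C − 30.8 °C)/1.044 = 436 W/m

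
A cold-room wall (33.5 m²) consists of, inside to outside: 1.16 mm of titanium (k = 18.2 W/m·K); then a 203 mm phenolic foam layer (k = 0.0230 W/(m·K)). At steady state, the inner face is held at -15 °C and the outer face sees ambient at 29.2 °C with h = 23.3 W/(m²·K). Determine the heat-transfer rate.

Q = 167 W

Treat each layer as a resistance in series:
  R_titanium = L/(kA) = 0.00116/(18.2·33.5) = 1.903×10^-6 K/W
  R_phenolic foam = L/(kA) = 0.203/(0.0230·33.5) = 0.2635 K/W
  R_conv,out = 1/(hA) = 1/(23.3·33.5) = 0.001281 K/W
ΣR = 1.903×10^-6 + 0.2635 + 0.001281 = 0.2648 K/W
Q = ΔT/ΣR = (-15 °C − 29.2 °C)/0.2648 = -167 W
(Negative Q ⇒ heat flows inward; heat gain = 167 W.)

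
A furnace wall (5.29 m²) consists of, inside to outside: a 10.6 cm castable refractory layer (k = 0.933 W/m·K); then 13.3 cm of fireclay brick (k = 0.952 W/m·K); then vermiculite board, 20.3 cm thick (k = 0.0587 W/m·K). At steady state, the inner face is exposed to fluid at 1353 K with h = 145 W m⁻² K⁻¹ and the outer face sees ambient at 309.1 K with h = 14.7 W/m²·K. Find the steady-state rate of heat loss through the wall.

Treat each layer as a resistance in series:
  R_conv,in = 1/(hA) = 1/(145·5.29) = 0.001304 K/W
  R_castable refractory = L/(kA) = 0.106/(0.933·5.29) = 0.02148 K/W
  R_fireclay brick = L/(kA) = 0.133/(0.952·5.29) = 0.02641 K/W
  R_vermiculite board = L/(kA) = 0.203/(0.0587·5.29) = 0.6537 K/W
  R_conv,out = 1/(hA) = 1/(14.7·5.29) = 0.01286 K/W
ΣR = 0.001304 + 0.02148 + 0.02641 + 0.6537 + 0.01286 = 0.7158 K/W
Q = ΔT/ΣR = (1353 K − 309.1 K)/0.7158 = 1460 W

Q = 1460 W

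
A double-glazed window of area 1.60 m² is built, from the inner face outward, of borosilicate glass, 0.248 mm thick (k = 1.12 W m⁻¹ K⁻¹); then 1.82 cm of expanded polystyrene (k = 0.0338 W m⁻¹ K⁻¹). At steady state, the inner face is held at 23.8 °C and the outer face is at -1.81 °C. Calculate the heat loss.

Series thermal resistances, inner to outer:
  R_borosilicate glass = L/(kA) = 2.48×10^-4/(1.12·1.60) = 1.384×10^-4 K/W
  R_expanded polystyrene = L/(kA) = 0.0182/(0.0338·1.60) = 0.3365 K/W
ΣR = 1.384×10^-4 + 0.3365 = 0.3366 K/W
Q = ΔT/ΣR = (23.8 °C − -1.81 °C)/0.3366 = 76.1 W

Q = 76.1 W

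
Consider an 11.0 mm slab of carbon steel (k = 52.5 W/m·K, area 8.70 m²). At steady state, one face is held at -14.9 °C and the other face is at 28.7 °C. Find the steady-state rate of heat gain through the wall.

Q = 1810 kW

Q = kA·ΔT/L = 52.5 × 8.70 × |-14.9 °C − 28.7 °C| / 0.0110 = 1.81×10^6 W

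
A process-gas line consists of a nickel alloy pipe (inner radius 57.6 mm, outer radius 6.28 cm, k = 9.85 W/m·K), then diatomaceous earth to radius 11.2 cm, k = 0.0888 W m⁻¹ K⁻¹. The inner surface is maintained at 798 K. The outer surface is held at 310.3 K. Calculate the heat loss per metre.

Q' = 470 W/m

Resistance network (inner→outer):
  R'_nickel alloy = ln(0.0628/0.0576)/(2πk) = 0.08643/(2π·9.85) = 0.001397 m·K/W
  R'_diatomaceous earth = ln(0.112/0.0628)/(2πk) = 0.5785/(2π·0.0888) = 1.037 m·K/W
ΣR = 0.001397 + 1.037 = 1.038 m·K/W
Q' = ΔT/ΣR = (798 K − 310.3 K)/1.038 = 470 W/m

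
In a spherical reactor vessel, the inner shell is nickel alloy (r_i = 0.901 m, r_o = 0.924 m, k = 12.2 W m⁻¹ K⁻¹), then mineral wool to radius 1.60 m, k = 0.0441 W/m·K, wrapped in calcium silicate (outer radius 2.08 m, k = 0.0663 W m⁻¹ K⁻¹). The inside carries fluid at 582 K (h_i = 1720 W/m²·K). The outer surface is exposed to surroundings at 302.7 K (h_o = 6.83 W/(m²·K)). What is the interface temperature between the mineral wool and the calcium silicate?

T = 351.7 K

Treat each layer as a resistance in series:
  R_conv,in = 1/(4πr²h) = 1/(4π·0.901²·1720) = 5.699×10^-5 K/W
  R_nickel alloy = (1/0.901 − 1/0.924)/(4πk) = 0.02763/(4π·12.2) = 1.802×10^-4 K/W
  R_mineral wool = (1/0.924 − 1/1.60)/(4πk) = 0.4573/(4π·0.0441) = 0.8251 K/W
  R_calcium silicate = (1/1.60 − 1/2.08)/(4πk) = 0.1442/(4π·0.0663) = 0.1731 K/W
  R_conv,out = 1/(4πr²h) = 1/(4π·2.08²·6.83) = 0.002693 K/W
ΣR = 5.699×10^-5 + 1.802×10^-4 + 0.8251 + 0.1731 + 0.002693 = 1.001 K/W
Q = ΔT/ΣR = (582 K − 302.7 K)/1.001 = 279.0 W
From the inner boundary to the mineral wool/calcium silicate interface, ΣR_partial = 0.8253 K/W.
T_interface = T_in − Q·ΣR_partial = 582 K − (279.0)(0.8253) = 351.7 K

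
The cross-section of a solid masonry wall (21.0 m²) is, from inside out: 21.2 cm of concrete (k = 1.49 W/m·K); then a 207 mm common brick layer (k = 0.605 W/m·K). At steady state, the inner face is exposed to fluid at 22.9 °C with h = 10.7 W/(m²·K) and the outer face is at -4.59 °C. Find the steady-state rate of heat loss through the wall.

Series thermal resistances, inner to outer:
  R_conv,in = 1/(hA) = 1/(10.7·21.0) = 0.004450 K/W
  R_concrete = L/(kA) = 0.212/(1.49·21.0) = 0.006775 K/W
  R_common brick = L/(kA) = 0.207/(0.605·21.0) = 0.01629 K/W
ΣR = 0.004450 + 0.006775 + 0.01629 = 0.02751 K/W
Q = ΔT/ΣR = (22.9 °C − -4.59 °C)/0.02751 = 999 W

Q = 999 W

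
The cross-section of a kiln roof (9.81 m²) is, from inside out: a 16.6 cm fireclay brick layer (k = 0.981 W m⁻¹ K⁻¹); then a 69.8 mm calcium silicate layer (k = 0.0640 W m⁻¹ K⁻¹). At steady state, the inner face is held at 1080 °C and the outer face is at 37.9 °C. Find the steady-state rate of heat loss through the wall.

Treat each layer as a resistance in series:
  R_fireclay brick = L/(kA) = 0.166/(0.981·9.81) = 0.01725 K/W
  R_calcium silicate = L/(kA) = 0.0698/(0.0640·9.81) = 0.1112 K/W
ΣR = 0.01725 + 0.1112 = 0.1285 K/W
Q = ΔT/ΣR = (1080 °C − 37.9 °C)/0.1285 = 8110 W

Q = 8.11 kW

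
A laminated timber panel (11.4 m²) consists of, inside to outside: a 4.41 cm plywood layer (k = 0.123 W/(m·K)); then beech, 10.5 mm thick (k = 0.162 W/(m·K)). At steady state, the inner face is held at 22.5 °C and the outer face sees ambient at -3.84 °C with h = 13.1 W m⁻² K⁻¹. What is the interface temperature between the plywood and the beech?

T = 3.60 °C

Resistance network (inner→outer):
  R_plywood = L/(kA) = 0.0441/(0.123·11.4) = 0.03145 K/W
  R_beech = L/(kA) = 0.0105/(0.162·11.4) = 0.005686 K/W
  R_conv,out = 1/(hA) = 1/(13.1·11.4) = 0.006696 K/W
ΣR = 0.03145 + 0.005686 + 0.006696 = 0.04383 K/W
Q = ΔT/ΣR = (22.5 °C − -3.84 °C)/0.04383 = 601.0 W
From the inner boundary to the plywood/beech interface, ΣR_partial = 0.03145 K/W.
T_interface = T_in − Q·ΣR_partial = 22.5 °C − (601.0)(0.03145) = 3.60 °C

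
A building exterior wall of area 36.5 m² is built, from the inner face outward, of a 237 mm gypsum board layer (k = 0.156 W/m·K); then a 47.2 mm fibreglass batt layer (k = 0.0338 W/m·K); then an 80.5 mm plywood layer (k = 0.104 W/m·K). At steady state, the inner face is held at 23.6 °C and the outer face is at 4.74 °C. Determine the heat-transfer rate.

Series thermal resistances, inner to outer:
  R_gypsum board = L/(kA) = 0.237/(0.156·36.5) = 0.04162 K/W
  R_fibreglass batt = L/(kA) = 0.0472/(0.0338·36.5) = 0.03826 K/W
  R_plywood = L/(kA) = 0.0805/(0.104·36.5) = 0.02121 K/W
ΣR = 0.04162 + 0.03826 + 0.02121 = 0.1011 K/W
Q = ΔT/ΣR = (23.6 °C − 4.74 °C)/0.1011 = 187 W

Q = 187 W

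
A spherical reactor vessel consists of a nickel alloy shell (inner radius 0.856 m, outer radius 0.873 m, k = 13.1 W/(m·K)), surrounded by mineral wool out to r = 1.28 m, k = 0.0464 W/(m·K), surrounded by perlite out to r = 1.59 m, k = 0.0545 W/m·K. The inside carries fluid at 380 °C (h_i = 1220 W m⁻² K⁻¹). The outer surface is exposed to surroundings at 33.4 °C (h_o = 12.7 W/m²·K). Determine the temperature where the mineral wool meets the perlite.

Resistance network (inner→outer):
  R_conv,in = 1/(4πr²h) = 1/(4π·0.856²·1220) = 8.902×10^-5 K/W
  R_nickel alloy = (1/0.856 − 1/0.873)/(4πk) = 0.02275/(4π·13.1) = 1.382×10^-4 K/W
  R_mineral wool = (1/0.873 − 1/1.28)/(4πk) = 0.3642/(4π·0.0464) = 0.6247 K/W
  R_perlite = (1/1.28 − 1/1.59)/(4πk) = 0.1523/(4π·0.0545) = 0.2224 K/W
  R_conv,out = 1/(4πr²h) = 1/(4π·1.59²·12.7) = 0.002479 K/W
ΣR = 8.902×10^-5 + 1.382×10^-4 + 0.6247 + 0.2224 + 0.002479 = 0.8498 K/W
Q = ΔT/ΣR = (380 °C − 33.4 °C)/0.8498 = 407.9 W
From the inner boundary to the mineral wool/perlite interface, ΣR_partial = 0.6249 K/W.
T_interface = T_in − Q·ΣR_partial = 380 °C − (407.9)(0.6249) = 125 °C

T = 125 °C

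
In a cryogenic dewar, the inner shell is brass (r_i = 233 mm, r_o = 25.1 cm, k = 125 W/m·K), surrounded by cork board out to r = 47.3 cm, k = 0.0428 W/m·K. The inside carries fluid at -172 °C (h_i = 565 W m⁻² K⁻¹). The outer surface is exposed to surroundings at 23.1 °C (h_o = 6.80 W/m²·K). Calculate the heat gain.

Treat each layer as a resistance in series:
  R_conv,in = 1/(4πr²h) = 1/(4π·0.233²·565) = 0.002594 K/W
  R_brass = (1/0.233 − 1/0.251)/(4πk) = 0.3078/(4π·125) = 1.959×10^-4 K/W
  R_cork board = (1/0.251 − 1/0.473)/(4πk) = 1.870/(4π·0.0428) = 3.477 K/W
  R_conv,out = 1/(4πr²h) = 1/(4π·0.473²·6.80) = 0.05231 K/W
ΣR = 0.002594 + 1.959×10^-4 + 3.477 + 0.05231 = 3.532 K/W
Q = ΔT/ΣR = (-172 °C − 23.1 °C)/3.532 = -55.2 W
(Negative Q ⇒ heat flows inward; heat gain = 55.2 W.)

Q = 55.2 W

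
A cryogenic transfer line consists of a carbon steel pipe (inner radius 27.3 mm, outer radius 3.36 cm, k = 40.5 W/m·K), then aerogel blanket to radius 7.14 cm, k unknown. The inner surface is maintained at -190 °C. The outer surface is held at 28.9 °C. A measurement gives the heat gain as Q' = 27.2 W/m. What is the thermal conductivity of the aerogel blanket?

k = 0.0149 W/m·K

ΣR = ΔT/Q' = |-190 − 28.9|/27.2 = 8.048 m·K/W
Known resistances:
  R'_carbon steel = ln(0.0336/0.0273)/(2πk) = 0.2076/(2π·40.5) = 8.160×10^-4 m·K/W
R_aerogel blanket = ΣR − ΣR_known = 8.048 − 8.160×10^-4 = 8.047 m·K/W
ln(r₂/r₁)/(2πk) = 8.047 ⇒ k = 0.7538/(2π·8.047) = 0.0149 W/m·K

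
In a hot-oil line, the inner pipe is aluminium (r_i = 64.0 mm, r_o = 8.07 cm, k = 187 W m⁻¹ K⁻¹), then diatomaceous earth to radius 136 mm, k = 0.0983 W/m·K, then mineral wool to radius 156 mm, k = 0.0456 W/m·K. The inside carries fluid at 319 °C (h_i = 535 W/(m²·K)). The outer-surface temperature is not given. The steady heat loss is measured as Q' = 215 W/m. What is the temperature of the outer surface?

Sum the resistances:
  R'_conv,in = 1/(2πr h) = 1/(2π·0.0640·535) = 0.004648 m·K/W
  R'_aluminium = ln(0.0807/0.0640)/(2πk) = 0.2319/(2π·187) = 1.973×10^-4 m·K/W
  R'_diatomaceous earth = ln(0.136/0.0807)/(2πk) = 0.5219/(2π·0.0983) = 0.8450 m·K/W
  R'_mineral wool = ln(0.156/0.136)/(2πk) = 0.1372/(2π·0.0456) = 0.4789 m·K/W
ΣR = 1.329 m·K/W
ΔT = Q'·ΣR = 215 × 1.329 = 285.7 K
Heat flows outward, so T_out = T_in − ΔT = 319 − 285.7 = 33.3 °C

T_out = 33.3 °C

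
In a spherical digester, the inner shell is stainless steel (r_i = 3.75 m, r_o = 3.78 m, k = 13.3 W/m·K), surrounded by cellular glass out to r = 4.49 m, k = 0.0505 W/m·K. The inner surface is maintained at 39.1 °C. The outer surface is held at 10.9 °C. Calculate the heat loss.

Series thermal resistances, inner to outer:
  R_stainless steel = (1/3.75 − 1/3.78)/(4πk) = 0.002116/(4π·13.3) = 1.266×10^-5 K/W
  R_cellular glass = (1/3.78 − 1/4.49)/(4πk) = 0.04183/(4π·0.0505) = 0.06592 K/W
ΣR = 1.266×10^-5 + 0.06592 = 0.06593 K/W
Q = ΔT/ΣR = (39.1 °C − 10.9 °C)/0.06593 = 428 W

Q = 428 W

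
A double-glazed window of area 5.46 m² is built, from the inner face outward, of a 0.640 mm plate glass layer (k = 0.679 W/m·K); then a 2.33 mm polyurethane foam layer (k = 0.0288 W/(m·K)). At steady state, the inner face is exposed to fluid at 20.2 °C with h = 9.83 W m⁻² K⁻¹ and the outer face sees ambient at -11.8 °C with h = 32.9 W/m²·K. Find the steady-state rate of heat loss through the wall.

Q = 817 W

Resistance network (inner→outer):
  R_conv,in = 1/(hA) = 1/(9.83·5.46) = 0.01863 K/W
  R_plate glass = L/(kA) = 6.40×10^-4/(0.679·5.46) = 1.726×10^-4 K/W
  R_polyurethane foam = L/(kA) = 0.00233/(0.0288·5.46) = 0.01482 K/W
  R_conv,out = 1/(hA) = 1/(32.9·5.46) = 0.005567 K/W
ΣR = 0.01863 + 1.726×10^-4 + 0.01482 + 0.005567 = 0.03919 K/W
Q = ΔT/ΣR = (20.2 °C − -11.8 °C)/0.03919 = 817 W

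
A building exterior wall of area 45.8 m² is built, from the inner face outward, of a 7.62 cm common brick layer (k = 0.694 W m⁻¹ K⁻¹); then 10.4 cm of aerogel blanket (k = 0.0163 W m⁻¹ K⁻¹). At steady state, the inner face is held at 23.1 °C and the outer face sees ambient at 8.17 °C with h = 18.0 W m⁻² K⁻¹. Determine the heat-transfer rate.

Series thermal resistances, inner to outer:
  R_common brick = L/(kA) = 0.0762/(0.694·45.8) = 0.002397 K/W
  R_aerogel blanket = L/(kA) = 0.104/(0.0163·45.8) = 0.1393 K/W
  R_conv,out = 1/(hA) = 1/(18.0·45.8) = 0.001213 K/W
ΣR = 0.002397 + 0.1393 + 0.001213 = 0.1429 K/W
Q = ΔT/ΣR = (23.1 °C − 8.17 °C)/0.1429 = 104 W

Q = 104 W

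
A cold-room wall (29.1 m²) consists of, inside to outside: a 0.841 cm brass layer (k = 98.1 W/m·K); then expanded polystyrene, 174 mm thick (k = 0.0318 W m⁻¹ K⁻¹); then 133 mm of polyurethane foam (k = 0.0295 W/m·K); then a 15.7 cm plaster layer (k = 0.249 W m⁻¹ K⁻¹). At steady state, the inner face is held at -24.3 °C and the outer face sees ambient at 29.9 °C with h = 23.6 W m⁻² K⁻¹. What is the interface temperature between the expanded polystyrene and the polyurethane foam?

Series thermal resistances, inner to outer:
  R_brass = L/(kA) = 0.00841/(98.1·29.1) = 2.946×10^-6 K/W
  R_expanded polystyrene = L/(kA) = 0.174/(0.0318·29.1) = 0.1880 K/W
  R_polyurethane foam = L/(kA) = 0.133/(0.0295·29.1) = 0.1549 K/W
  R_plaster = L/(kA) = 0.157/(0.249·29.1) = 0.02167 K/W
  R_conv,out = 1/(hA) = 1/(23.6·29.1) = 0.001456 K/W
ΣR = 2.946×10^-6 + 0.1880 + 0.1549 + 0.02167 + 0.001456 = 0.3660 K/W
Q = ΔT/ΣR = (-24.3 °C − 29.9 °C)/0.3660 = -148.1 W
From the inner boundary to the expanded polystyrene/polyurethane foam interface, ΣR_partial = 0.1880 K/W.
T_interface = T_in − Q·ΣR_partial = -24.3 °C − (-148.1)(0.1880) = 3.54 °C

T = 3.54 °C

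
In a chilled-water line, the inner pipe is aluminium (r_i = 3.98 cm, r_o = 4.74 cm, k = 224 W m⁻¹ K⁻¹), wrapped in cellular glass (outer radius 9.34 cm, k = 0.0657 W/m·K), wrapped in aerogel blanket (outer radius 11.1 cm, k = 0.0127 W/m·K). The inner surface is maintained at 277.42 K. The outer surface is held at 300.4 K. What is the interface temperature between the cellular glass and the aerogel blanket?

Series thermal resistances, inner to outer:
  R'_aluminium = ln(0.0474/0.0398)/(2πk) = 0.1748/(2π·224) = 1.242×10^-4 m·K/W
  R'_cellular glass = ln(0.0934/0.0474)/(2πk) = 0.6783/(2π·0.0657) = 1.643 m·K/W
  R'_aerogel blanket = ln(0.111/0.0934)/(2πk) = 0.1726/(2π·0.0127) = 2.163 m·K/W
ΣR = 1.242×10^-4 + 1.643 + 2.163 = 3.806 m·K/W
Q' = ΔT/ΣR = (277.42 K − 300.4 K)/3.806 = -6.038 W/m
From the inner boundary to the cellular glass/aerogel blanket interface, ΣR_partial = 1.643 m·K/W.
T_interface = T_in − Q'·ΣR_partial = 277.42 K − (-6.038)(1.643) = 287.3 K

T = 287.3 K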